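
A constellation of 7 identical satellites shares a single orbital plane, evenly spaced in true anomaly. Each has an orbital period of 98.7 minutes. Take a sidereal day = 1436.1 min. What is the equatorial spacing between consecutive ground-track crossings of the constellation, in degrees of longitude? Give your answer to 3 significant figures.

T = 98.7 min = 5922.0 s.
Single-satellite node shift = (5922.0/86166) × 360° = 24.74°.
With 7 satellites evenly phased, successive equator crossings are 24.74/7 = 3.535° apart.

3.53°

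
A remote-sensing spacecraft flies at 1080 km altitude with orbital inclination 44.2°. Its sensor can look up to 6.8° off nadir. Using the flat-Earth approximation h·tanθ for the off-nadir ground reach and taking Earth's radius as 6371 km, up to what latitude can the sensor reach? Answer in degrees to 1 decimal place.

45.4°

For a prograde orbit the ground track reaches latitude ±i = ±44.2°.
Sensor half-swath on the ground ≈ 1080·tan(6.8°) = 129 km = 1.16° of latitude.
Maximum observable latitude ≈ 44.2 + 1.16 = 45.4°.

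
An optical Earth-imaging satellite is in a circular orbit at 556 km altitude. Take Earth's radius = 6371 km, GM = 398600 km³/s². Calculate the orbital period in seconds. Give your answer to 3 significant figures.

Semi-major axis a = 6371 + 556 = 6927 km. Period T = 2π√(a³/μ) = 2π√(6927³/398600) = 5737.6 s = 95.63 min.

5740 seconds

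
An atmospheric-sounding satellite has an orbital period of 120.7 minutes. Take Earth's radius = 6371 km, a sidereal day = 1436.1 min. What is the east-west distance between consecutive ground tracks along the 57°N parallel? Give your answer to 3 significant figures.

1830 km

T = 120.7 min = 7242.0 s.
Node shift per orbit = (7242.0/86166) × 360° = 30.26°.
Equatorial spacing = 30.26 × 111.2 km/° = 3364 km.
At 57° latitude, spacing = 3364 × cos(57°) = 1832 km.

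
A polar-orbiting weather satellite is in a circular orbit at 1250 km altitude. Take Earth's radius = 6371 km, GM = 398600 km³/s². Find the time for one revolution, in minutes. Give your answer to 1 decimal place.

Semi-major axis a = 6371 + 1250 = 7621 km. Period T = 2π√(a³/μ) = 2π√(7621³/398600) = 6621.1 s = 110.35 min.

110.4 min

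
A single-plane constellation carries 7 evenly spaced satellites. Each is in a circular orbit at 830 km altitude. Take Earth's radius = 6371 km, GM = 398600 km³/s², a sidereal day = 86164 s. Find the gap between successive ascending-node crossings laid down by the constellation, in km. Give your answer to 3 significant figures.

Semi-major axis a = 6371 + 830 = 7201 km. Period T = 2π√(a³/μ) = 2π√(7201³/398600) = 6081.4 s = 101.36 min.
Single-satellite node shift = (6081.4/86164) × 360° = 25.41°.
With 7 satellites evenly phased, successive equator crossings are 25.41/7 = 3.630° apart.
That is 3.630 × 111.2 = 404 km at the equator.

404 km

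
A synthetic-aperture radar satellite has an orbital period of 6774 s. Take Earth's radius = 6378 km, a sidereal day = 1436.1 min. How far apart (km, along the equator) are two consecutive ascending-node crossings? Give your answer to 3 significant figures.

During one orbit Earth rotates (6774.0 / 86166) × 360° = 28.30°.
At the equator that is 28.30° × (2π·6378/360) km/° = 28.30 × 111.3 = 3150 km.

3150 km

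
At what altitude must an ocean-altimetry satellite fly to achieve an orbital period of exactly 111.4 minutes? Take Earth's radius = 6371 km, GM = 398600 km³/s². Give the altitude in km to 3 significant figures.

T = 111.4 min = 6684.0 s.
From T = 2π√(a³/μ): a = (μ T²/4π²)^(1/3) = (398600 × 6684.0² / 4π²)^(1/3) = 7669 km.
Altitude h = a − R = 7669 − 6371 = 1298 km.

1300 km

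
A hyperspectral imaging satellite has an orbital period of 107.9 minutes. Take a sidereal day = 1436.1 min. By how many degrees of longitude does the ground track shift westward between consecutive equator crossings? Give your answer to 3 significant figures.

T = 107.9 min = 6474.0 s.
During one orbit Earth rotates (6474.0 / 86166) × 360° = 27.05°.

27.0°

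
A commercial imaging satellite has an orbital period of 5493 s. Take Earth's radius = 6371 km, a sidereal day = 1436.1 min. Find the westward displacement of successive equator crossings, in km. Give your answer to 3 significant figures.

2550 km

During one orbit Earth rotates (5493.0 / 86166) × 360° = 22.95°.
At the equator that is 22.95° × (2π·6371/360) km/° = 22.95 × 111.2 = 2552 km.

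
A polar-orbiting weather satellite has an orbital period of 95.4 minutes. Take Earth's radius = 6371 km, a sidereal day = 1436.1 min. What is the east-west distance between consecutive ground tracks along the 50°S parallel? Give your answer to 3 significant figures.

T = 95.4 min = 5724.0 s.
Node shift per orbit = (5724.0/86166) × 360° = 23.91°.
Equatorial spacing = 23.91 × 111.2 km/° = 2659 km.
At 50° latitude, spacing = 2659 × cos(50°) = 1709 km.

1710 km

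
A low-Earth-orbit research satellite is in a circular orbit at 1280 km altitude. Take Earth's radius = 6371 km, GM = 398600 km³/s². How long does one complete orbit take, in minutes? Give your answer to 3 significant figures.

Semi-major axis a = 6371 + 1280 = 7651 km. Period T = 2π√(a³/μ) = 2π√(7651³/398600) = 6660.2 s = 111.00 min.

111 min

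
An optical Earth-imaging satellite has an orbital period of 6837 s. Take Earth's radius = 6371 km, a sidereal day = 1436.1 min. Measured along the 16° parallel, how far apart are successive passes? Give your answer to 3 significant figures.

3050 km

Node shift per orbit = (6837.0/86166) × 360° = 28.56°.
Equatorial spacing = 28.56 × 111.2 km/° = 3176 km.
At 16° latitude, spacing = 3176 × cos(16°) = 3053 km.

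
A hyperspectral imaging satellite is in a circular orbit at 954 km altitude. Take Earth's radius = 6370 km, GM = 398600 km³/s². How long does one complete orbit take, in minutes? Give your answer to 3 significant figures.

104 min

Semi-major axis a = 6370 + 954 = 7324 km. Period T = 2π√(a³/μ) = 2π√(7324³/398600) = 6237.8 s = 103.96 min.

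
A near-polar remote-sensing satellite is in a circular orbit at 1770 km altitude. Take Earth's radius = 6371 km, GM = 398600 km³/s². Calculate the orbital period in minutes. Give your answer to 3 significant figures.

122 min

Semi-major axis a = 6371 + 1770 = 8141 km. Period T = 2π√(a³/μ) = 2π√(8141³/398600) = 7310.2 s = 121.84 min.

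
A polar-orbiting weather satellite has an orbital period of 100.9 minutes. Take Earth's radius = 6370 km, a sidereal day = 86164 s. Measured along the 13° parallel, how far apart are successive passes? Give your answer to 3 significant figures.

T = 100.9 min = 6054.0 s.
Node shift per orbit = (6054.0/86164) × 360° = 25.29°.
Equatorial spacing = 25.29 × 111.2 km/° = 2812 km.
At 13° latitude, spacing = 2812 × cos(13°) = 2740 km.

2740 km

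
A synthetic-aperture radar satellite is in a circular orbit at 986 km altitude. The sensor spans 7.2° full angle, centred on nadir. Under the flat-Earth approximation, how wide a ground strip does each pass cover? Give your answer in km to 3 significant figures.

124 km

Half-angle = 7.2°/2 = 3.6°.
Swath width ≈ 2h·tan(θ/2) = 2 × 986 × tan(3.6°) = 124.1 km.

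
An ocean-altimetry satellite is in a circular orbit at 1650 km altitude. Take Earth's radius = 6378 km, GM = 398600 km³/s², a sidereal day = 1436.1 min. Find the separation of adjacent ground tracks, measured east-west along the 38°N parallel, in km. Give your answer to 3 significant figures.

Semi-major axis a = 6378 + 1650 = 8028 km. Period T = 2π√(a³/μ) = 2π√(8028³/398600) = 7158.5 s = 119.31 min.
Node shift per orbit = (7158.5/86166) × 360° = 29.91°.
Equatorial spacing = 29.91 × 111.3 km/° = 3329 km.
At 38° latitude, spacing = 3329 × cos(38°) = 2624 km.

2620 km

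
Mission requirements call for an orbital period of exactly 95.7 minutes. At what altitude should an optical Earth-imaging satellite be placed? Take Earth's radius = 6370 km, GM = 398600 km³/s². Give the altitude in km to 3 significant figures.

T = 95.7 min = 5742.0 s.
From T = 2π√(a³/μ): a = (μ T²/4π²)^(1/3) = (398600 × 5742.0² / 4π²)^(1/3) = 6931 km.
Altitude h = a − R = 6931 − 6370 = 561 km.

561 km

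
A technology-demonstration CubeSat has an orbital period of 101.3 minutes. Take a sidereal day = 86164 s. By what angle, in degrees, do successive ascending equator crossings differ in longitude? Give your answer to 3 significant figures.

T = 101.3 min = 6078.0 s.
During one orbit Earth rotates (6078.0 / 86164) × 360° = 25.39°.

25.4°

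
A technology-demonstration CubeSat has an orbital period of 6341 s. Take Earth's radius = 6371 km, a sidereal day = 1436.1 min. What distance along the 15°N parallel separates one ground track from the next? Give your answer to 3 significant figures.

2850 km

Node shift per orbit = (6341.0/86166) × 360° = 26.49°.
Equatorial spacing = 26.49 × 111.2 km/° = 2946 km.
At 15° latitude, spacing = 2946 × cos(15°) = 2845 km.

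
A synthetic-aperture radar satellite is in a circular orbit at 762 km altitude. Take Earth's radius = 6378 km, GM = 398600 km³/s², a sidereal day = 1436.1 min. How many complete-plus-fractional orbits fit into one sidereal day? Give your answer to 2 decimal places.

14.35

Semi-major axis a = 6378 + 762 = 7140 km. Period T = 2π√(a³/μ) = 2π√(7140³/398600) = 6004.2 s = 100.07 min.
Orbits per sidereal day = 86166 / 6004.2 = 14.351.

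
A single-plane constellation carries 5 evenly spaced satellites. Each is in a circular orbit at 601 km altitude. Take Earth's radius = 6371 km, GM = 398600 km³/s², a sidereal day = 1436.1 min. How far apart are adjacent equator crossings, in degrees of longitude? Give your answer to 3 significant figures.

Semi-major axis a = 6371 + 601 = 6972 km. Period T = 2π√(a³/μ) = 2π√(6972³/398600) = 5793.6 s = 96.56 min.
Single-satellite node shift = (5793.6/86166) × 360° = 24.21°.
With 5 satellites evenly phased, successive equator crossings are 24.21/5 = 4.841° apart.

4.84°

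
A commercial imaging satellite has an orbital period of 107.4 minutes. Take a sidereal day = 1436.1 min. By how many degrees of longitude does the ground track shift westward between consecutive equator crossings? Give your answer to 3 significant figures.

26.9°

T = 107.4 min = 6444.0 s.
During one orbit Earth rotates (6444.0 / 86166) × 360° = 26.92°.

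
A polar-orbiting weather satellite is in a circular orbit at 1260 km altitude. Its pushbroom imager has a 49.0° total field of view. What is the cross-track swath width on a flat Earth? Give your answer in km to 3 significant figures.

Half-angle = 49.0°/2 = 24.5°.
Swath width ≈ 2h·tan(θ/2) = 2 × 1260 × tan(24.5°) = 1148.4 km.

1150 km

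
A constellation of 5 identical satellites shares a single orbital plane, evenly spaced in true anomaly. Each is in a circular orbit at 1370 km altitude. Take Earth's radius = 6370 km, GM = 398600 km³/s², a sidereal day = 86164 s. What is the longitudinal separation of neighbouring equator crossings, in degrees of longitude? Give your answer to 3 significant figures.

5.66°

Semi-major axis a = 6370 + 1370 = 7740 km. Period T = 2π√(a³/μ) = 2π√(7740³/398600) = 6776.8 s = 112.95 min.
Single-satellite node shift = (6776.8/86164) × 360° = 28.31°.
With 5 satellites evenly phased, successive equator crossings are 28.31/5 = 5.663° apart.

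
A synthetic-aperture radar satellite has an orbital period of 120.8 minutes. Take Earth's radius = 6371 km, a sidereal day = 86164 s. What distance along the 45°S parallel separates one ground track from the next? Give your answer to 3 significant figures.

T = 120.8 min = 7248.0 s.
Node shift per orbit = (7248.0/86164) × 360° = 30.28°.
Equatorial spacing = 30.28 × 111.2 km/° = 3367 km.
At 45° latitude, spacing = 3367 × cos(45°) = 2381 km.

2380 km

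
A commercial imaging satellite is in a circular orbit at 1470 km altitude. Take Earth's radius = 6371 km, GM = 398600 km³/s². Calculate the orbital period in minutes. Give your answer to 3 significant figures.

Semi-major axis a = 6371 + 1470 = 7841 km. Period T = 2π√(a³/μ) = 2π√(7841³/398600) = 6909.8 s = 115.16 min.

115 min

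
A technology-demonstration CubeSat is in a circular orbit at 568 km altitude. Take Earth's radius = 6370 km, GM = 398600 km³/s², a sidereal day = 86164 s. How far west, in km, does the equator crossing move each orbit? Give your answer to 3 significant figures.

2670 km

Semi-major axis a = 6370 + 568 = 6938 km. Period T = 2π√(a³/μ) = 2π√(6938³/398600) = 5751.3 s = 95.85 min.
During one orbit Earth rotates (5751.3 / 86164) × 360° = 24.03°.
At the equator that is 24.03° × (2π·6370/360) km/° = 24.03 × 111.2 = 2672 km.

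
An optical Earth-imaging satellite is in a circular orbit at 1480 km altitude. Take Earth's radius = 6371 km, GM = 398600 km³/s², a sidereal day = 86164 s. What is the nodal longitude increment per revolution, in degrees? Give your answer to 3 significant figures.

Semi-major axis a = 6371 + 1480 = 7851 km. Period T = 2π√(a³/μ) = 2π√(7851³/398600) = 6923.1 s = 115.38 min.
During one orbit Earth rotates (6923.1 / 86164) × 360° = 28.93°.

28.9°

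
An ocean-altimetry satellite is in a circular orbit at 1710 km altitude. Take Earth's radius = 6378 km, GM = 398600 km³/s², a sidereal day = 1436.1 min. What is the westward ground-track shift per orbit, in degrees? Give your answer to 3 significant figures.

Semi-major axis a = 6378 + 1710 = 8088 km. Period T = 2π√(a³/μ) = 2π√(8088³/398600) = 7238.9 s = 120.65 min.
During one orbit Earth rotates (7238.9 / 86166) × 360° = 30.24°.

30.2°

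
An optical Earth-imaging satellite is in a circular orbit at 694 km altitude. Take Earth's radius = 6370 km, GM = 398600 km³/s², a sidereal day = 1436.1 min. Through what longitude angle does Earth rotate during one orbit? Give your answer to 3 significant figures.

Semi-major axis a = 6370 + 694 = 7064 km. Period T = 2π√(a³/μ) = 2π√(7064³/398600) = 5908.6 s = 98.48 min.
During one orbit Earth rotates (5908.6 / 86166) × 360° = 24.69°.

24.7°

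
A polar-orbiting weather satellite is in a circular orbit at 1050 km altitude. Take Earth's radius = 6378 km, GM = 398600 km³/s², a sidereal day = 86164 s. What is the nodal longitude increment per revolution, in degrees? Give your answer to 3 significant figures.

Semi-major axis a = 6378 + 1050 = 7428 km. Period T = 2π√(a³/μ) = 2π√(7428³/398600) = 6371.2 s = 106.19 min.
During one orbit Earth rotates (6371.2 / 86164) × 360° = 26.62°.

26.6°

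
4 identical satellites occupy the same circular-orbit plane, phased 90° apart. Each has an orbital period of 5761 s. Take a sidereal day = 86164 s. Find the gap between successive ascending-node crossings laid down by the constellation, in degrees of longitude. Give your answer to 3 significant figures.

6.02°

Single-satellite node shift = (5761.0/86164) × 360° = 24.07°.
With 4 satellites evenly phased, successive equator crossings are 24.07/4 = 6.017° apart.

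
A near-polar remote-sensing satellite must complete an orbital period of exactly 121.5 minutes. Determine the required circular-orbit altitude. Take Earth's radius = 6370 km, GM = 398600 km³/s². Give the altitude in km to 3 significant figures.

1760 km

T = 121.5 min = 7290.0 s.
From T = 2π√(a³/μ): a = (μ T²/4π²)^(1/3) = (398600 × 7290.0² / 4π²)^(1/3) = 8126 km.
Altitude h = a − R = 8126 − 6370 = 1756 km.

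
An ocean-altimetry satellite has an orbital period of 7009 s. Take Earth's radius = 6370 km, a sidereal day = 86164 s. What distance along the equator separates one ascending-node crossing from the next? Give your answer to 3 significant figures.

3260 km

During one orbit Earth rotates (7009.0 / 86164) × 360° = 29.28°.
At the equator that is 29.28° × (2π·6370/360) km/° = 29.28 × 111.2 = 3256 km.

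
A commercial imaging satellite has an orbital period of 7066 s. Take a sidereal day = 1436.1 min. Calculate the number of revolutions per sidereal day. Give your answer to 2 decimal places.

12.19

Orbits per sidereal day = 86166 / 7066.0 = 12.194.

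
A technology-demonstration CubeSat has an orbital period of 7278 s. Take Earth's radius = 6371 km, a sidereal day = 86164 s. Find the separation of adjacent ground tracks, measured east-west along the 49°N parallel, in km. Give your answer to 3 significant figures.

2220 km

Node shift per orbit = (7278.0/86164) × 360° = 30.41°.
Equatorial spacing = 30.41 × 111.2 km/° = 3381 km.
At 49° latitude, spacing = 3381 × cos(49°) = 2218 km.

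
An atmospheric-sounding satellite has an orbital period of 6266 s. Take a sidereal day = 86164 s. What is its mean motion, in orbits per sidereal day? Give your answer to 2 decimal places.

13.75

Orbits per sidereal day = 86164 / 6266.0 = 13.751.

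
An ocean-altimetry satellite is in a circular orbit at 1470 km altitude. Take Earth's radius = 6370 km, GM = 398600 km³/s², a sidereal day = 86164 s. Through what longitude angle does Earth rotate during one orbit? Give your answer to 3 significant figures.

28.9°

Semi-major axis a = 6370 + 1470 = 7840 km. Period T = 2π√(a³/μ) = 2π√(7840³/398600) = 6908.5 s = 115.14 min.
During one orbit Earth rotates (6908.5 / 86164) × 360° = 28.86°.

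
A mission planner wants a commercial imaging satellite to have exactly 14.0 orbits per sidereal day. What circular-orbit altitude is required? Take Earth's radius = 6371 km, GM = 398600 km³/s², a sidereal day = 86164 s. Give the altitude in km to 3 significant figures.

Required period T = 86164 / 14.0 = 6154.6 s.
From T = 2π√(a³/μ): a = (μ T²/4π²)^(1/3) = (398600 × 6154.6² / 4π²)^(1/3) = 7259 km.
Altitude h = a − R = 7259 − 6371 = 888 km.

888 km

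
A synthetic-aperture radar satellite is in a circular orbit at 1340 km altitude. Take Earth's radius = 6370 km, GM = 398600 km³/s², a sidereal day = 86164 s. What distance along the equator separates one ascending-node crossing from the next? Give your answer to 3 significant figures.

Semi-major axis a = 6370 + 1340 = 7710 km. Period T = 2π√(a³/μ) = 2π√(7710³/398600) = 6737.4 s = 112.29 min.
During one orbit Earth rotates (6737.4 / 86164) × 360° = 28.15°.
At the equator that is 28.15° × (2π·6370/360) km/° = 28.15 × 111.2 = 3130 km.

3130 km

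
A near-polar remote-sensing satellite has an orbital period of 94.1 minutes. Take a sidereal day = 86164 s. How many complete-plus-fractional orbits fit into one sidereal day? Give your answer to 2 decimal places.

T = 94.1 min = 5646.0 s.
Orbits per sidereal day = 86164 / 5646.0 = 15.261.

15.26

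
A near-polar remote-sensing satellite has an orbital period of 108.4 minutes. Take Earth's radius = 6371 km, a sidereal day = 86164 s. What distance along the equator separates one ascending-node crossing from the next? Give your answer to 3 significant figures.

3020 km

T = 108.4 min = 6504.0 s.
During one orbit Earth rotates (6504.0 / 86164) × 360° = 27.17°.
At the equator that is 27.17° × (2π·6371/360) km/° = 27.17 × 111.2 = 3022 km.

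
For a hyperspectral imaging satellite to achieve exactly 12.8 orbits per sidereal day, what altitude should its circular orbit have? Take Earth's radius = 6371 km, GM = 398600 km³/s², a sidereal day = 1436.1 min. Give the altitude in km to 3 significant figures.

1330 km

Required period T = 86166 / 12.8 = 6731.7 s.
From T = 2π√(a³/μ): a = (μ T²/4π²)^(1/3) = (398600 × 6731.7² / 4π²)^(1/3) = 7706 km.
Altitude h = a − R = 7706 − 6371 = 1335 km.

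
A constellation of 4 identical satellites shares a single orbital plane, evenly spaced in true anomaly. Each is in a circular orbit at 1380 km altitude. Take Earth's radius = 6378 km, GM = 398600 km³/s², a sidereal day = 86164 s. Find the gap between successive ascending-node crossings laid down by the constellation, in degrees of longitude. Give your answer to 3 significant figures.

Semi-major axis a = 6378 + 1380 = 7758 km. Period T = 2π√(a³/μ) = 2π√(7758³/398600) = 6800.4 s = 113.34 min.
Single-satellite node shift = (6800.4/86164) × 360° = 28.41°.
With 4 satellites evenly phased, successive equator crossings are 28.41/4 = 7.103° apart.

7.10°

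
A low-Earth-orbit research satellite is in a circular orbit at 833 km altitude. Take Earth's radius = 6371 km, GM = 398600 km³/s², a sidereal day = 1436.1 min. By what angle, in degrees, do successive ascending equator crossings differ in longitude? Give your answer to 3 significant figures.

25.4°

Semi-major axis a = 6371 + 833 = 7204 km. Period T = 2π√(a³/μ) = 2π√(7204³/398600) = 6085.2 s = 101.42 min.
During one orbit Earth rotates (6085.2 / 86166) × 360° = 25.42°.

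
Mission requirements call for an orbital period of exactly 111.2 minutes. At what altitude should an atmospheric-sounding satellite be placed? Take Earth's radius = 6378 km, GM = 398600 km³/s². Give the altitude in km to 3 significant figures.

T = 111.2 min = 6672.0 s.
From T = 2π√(a³/μ): a = (μ T²/4π²)^(1/3) = (398600 × 6672.0² / 4π²)^(1/3) = 7660 km.
Altitude h = a − R = 7660 − 6378 = 1282 km.

1280 km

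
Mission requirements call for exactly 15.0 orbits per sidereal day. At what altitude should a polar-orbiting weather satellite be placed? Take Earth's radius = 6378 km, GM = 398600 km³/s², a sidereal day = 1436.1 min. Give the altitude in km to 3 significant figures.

Required period T = 86166 / 15.0 = 5744.4 s.
From T = 2π√(a³/μ): a = (μ T²/4π²)^(1/3) = (398600 × 5744.4² / 4π²)^(1/3) = 6932 km.
Altitude h = a − R = 6932 − 6378 = 554 km.

554 km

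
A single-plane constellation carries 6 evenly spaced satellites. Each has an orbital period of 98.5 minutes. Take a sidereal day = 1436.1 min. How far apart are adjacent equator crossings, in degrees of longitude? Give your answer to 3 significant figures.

T = 98.5 min = 5910.0 s.
Single-satellite node shift = (5910.0/86166) × 360° = 24.69°.
With 6 satellites evenly phased, successive equator crossings are 24.69/6 = 4.115° apart.

4.12°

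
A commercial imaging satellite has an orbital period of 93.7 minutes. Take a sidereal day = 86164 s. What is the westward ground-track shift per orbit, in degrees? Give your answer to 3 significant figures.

T = 93.7 min = 5622.0 s.
During one orbit Earth rotates (5622.0 / 86164) × 360° = 23.49°.

23.5°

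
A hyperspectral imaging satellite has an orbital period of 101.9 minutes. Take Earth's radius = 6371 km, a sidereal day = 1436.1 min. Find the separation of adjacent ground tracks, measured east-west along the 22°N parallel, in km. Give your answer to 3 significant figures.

T = 101.9 min = 6114.0 s.
Node shift per orbit = (6114.0/86166) × 360° = 25.54°.
Equatorial spacing = 25.54 × 111.2 km/° = 2840 km.
At 22° latitude, spacing = 2840 × cos(22°) = 2634 km.

2630 km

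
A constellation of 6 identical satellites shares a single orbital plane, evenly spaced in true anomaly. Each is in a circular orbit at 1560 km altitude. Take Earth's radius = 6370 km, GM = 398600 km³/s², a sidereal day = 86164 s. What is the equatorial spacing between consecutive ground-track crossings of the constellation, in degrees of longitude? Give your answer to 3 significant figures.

Semi-major axis a = 6370 + 1560 = 7930 km. Period T = 2π√(a³/μ) = 2π√(7930³/398600) = 7027.8 s = 117.13 min.
Single-satellite node shift = (7027.8/86164) × 360° = 29.36°.
With 6 satellites evenly phased, successive equator crossings are 29.36/6 = 4.894° apart.

4.89°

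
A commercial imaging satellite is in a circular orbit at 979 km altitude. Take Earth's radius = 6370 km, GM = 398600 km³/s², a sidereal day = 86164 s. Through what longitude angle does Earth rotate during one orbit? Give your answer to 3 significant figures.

Semi-major axis a = 6370 + 979 = 7349 km. Period T = 2π√(a³/μ) = 2π√(7349³/398600) = 6269.8 s = 104.50 min.
During one orbit Earth rotates (6269.8 / 86164) × 360° = 26.20°.

26.2°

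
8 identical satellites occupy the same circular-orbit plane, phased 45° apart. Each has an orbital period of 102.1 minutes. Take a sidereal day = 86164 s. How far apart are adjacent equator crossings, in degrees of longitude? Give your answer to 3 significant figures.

T = 102.1 min = 6126.0 s.
Single-satellite node shift = (6126.0/86164) × 360° = 25.59°.
With 8 satellites evenly phased, successive equator crossings are 25.59/8 = 3.199° apart.

3.20°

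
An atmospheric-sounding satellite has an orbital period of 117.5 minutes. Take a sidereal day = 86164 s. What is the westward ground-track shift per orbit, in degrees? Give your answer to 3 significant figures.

29.5°

T = 117.5 min = 7050.0 s.
During one orbit Earth rotates (7050.0 / 86164) × 360° = 29.46°.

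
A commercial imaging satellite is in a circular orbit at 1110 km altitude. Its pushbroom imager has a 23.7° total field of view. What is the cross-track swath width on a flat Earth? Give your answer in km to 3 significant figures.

466 km

Half-angle = 23.7°/2 = 11.85°.
Swath width ≈ 2h·tan(θ/2) = 2 × 1110 × tan(11.85°) = 465.8 km.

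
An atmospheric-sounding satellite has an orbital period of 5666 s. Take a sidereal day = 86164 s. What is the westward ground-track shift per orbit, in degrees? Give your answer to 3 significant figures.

23.7°

During one orbit Earth rotates (5666.0 / 86164) × 360° = 23.67°.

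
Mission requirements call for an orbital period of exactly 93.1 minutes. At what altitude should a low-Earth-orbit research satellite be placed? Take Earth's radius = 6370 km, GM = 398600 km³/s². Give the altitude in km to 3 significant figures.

T = 93.1 min = 5586.0 s.
From T = 2π√(a³/μ): a = (μ T²/4π²)^(1/3) = (398600 × 5586.0² / 4π²)^(1/3) = 6804 km.
Altitude h = a − R = 6804 − 6370 = 434 km.

434 km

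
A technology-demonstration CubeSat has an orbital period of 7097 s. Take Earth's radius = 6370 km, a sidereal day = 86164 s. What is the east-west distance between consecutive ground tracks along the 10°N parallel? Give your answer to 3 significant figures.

Node shift per orbit = (7097.0/86164) × 360° = 29.65°.
Equatorial spacing = 29.65 × 111.2 km/° = 3297 km.
At 10° latitude, spacing = 3297 × cos(10°) = 3247 km.

3250 km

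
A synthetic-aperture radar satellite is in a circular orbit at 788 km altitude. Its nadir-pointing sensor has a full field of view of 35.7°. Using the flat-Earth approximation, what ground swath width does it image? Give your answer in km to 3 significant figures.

508 km

Half-angle = 35.7°/2 = 17.85°.
Swath width ≈ 2h·tan(θ/2) = 2 × 788 × tan(17.85°) = 507.5 km.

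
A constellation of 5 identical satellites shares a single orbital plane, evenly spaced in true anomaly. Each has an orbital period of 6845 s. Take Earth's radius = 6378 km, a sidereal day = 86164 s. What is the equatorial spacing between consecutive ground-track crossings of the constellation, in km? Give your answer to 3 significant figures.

637 km

Single-satellite node shift = (6845.0/86164) × 360° = 28.60°.
With 5 satellites evenly phased, successive equator crossings are 28.60/5 = 5.720° apart.
That is 5.720 × 111.3 = 637 km at the equator.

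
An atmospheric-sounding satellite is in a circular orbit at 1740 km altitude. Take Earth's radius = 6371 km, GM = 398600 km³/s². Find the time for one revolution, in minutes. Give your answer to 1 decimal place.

Semi-major axis a = 6371 + 1740 = 8111 km. Period T = 2π√(a³/μ) = 2π√(8111³/398600) = 7269.8 s = 121.16 min.

121.2 min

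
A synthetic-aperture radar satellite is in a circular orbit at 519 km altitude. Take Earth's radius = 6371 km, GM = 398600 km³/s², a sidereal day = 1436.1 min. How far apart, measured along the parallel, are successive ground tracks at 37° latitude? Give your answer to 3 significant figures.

2110 km

Semi-major axis a = 6371 + 519 = 6890 km. Period T = 2π√(a³/μ) = 2π√(6890³/398600) = 5691.7 s = 94.86 min.
Node shift per orbit = (5691.7/86166) × 360° = 23.78°.
Equatorial spacing = 23.78 × 111.2 km/° = 2644 km.
At 37° latitude, spacing = 2644 × cos(37°) = 2112 km.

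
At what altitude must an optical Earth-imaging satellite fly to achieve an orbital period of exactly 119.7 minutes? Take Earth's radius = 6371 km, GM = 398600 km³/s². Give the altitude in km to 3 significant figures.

T = 119.7 min = 7182.0 s.
From T = 2π√(a³/μ): a = (μ T²/4π²)^(1/3) = (398600 × 7182.0² / 4π²)^(1/3) = 8046 km.
Altitude h = a − R = 8046 − 6371 = 1675 km.

1670 km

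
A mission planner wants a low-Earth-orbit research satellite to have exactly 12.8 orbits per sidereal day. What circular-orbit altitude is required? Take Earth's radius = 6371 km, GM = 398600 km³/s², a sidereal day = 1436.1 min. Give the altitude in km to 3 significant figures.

1330 km

Required period T = 86166 / 12.8 = 6731.7 s.
From T = 2π√(a³/μ): a = (μ T²/4π²)^(1/3) = (398600 × 6731.7² / 4π²)^(1/3) = 7706 km.
Altitude h = a − R = 7706 − 6371 = 1335 km.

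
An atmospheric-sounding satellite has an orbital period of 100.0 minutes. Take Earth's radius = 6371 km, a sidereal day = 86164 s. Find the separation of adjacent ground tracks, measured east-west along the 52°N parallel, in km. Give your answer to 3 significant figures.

1720 km

T = 100.0 min = 6000.0 s.
Node shift per orbit = (6000.0/86164) × 360° = 25.07°.
Equatorial spacing = 25.07 × 111.2 km/° = 2787 km.
At 52° latitude, spacing = 2787 × cos(52°) = 1716 km.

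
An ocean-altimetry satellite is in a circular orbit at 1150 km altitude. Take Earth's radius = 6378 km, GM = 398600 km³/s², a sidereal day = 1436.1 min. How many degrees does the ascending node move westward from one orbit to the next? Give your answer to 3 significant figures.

Semi-major axis a = 6378 + 1150 = 7528 km. Period T = 2π√(a³/μ) = 2π√(7528³/398600) = 6500.3 s = 108.34 min.
During one orbit Earth rotates (6500.3 / 86166) × 360° = 27.16°.

27.2°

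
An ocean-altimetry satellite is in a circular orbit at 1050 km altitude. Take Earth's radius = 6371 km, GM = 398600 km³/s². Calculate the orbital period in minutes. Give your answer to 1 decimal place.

Semi-major axis a = 6371 + 1050 = 7421 km. Period T = 2π√(a³/μ) = 2π√(7421³/398600) = 6362.2 s = 106.04 min.

106.0 min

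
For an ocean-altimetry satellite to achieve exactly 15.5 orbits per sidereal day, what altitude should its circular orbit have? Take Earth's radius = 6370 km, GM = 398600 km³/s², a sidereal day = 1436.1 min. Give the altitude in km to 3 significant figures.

Required period T = 86166 / 15.5 = 5559.1 s.
From T = 2π√(a³/μ): a = (μ T²/4π²)^(1/3) = (398600 × 5559.1² / 4π²)^(1/3) = 6783 km.
Altitude h = a − R = 6783 − 6370 = 413 km.

413 km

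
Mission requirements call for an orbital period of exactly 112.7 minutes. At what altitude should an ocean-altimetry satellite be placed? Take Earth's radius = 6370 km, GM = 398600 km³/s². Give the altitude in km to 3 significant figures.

T = 112.7 min = 6762.0 s.
From T = 2π√(a³/μ): a = (μ T²/4π²)^(1/3) = (398600 × 6762.0² / 4π²)^(1/3) = 7729 km.
Altitude h = a − R = 7729 − 6370 = 1359 km.

1360 km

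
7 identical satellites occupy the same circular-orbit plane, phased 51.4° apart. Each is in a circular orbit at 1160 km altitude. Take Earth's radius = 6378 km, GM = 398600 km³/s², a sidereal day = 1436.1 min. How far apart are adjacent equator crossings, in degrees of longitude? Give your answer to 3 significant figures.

Semi-major axis a = 6378 + 1160 = 7538 km. Period T = 2π√(a³/μ) = 2π√(7538³/398600) = 6513.2 s = 108.55 min.
Single-satellite node shift = (6513.2/86166) × 360° = 27.21°.
With 7 satellites evenly phased, successive equator crossings are 27.21/7 = 3.887° apart.

3.89°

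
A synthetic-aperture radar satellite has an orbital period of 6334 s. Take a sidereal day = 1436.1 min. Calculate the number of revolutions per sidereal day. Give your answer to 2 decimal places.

13.60

Orbits per sidereal day = 86166 / 6334.0 = 13.604.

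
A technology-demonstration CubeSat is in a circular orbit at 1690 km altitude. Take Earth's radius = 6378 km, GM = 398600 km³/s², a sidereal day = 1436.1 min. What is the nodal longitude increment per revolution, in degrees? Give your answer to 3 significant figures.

Semi-major axis a = 6378 + 1690 = 8068 km. Period T = 2π√(a³/μ) = 2π√(8068³/398600) = 7212.1 s = 120.20 min.
During one orbit Earth rotates (7212.1 / 86166) × 360° = 30.13°.

30.1°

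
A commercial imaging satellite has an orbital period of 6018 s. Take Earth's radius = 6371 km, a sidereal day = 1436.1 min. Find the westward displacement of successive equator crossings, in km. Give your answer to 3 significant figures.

2800 km

During one orbit Earth rotates (6018.0 / 86166) × 360° = 25.14°.
At the equator that is 25.14° × (2π·6371/360) km/° = 25.14 × 111.2 = 2796 km.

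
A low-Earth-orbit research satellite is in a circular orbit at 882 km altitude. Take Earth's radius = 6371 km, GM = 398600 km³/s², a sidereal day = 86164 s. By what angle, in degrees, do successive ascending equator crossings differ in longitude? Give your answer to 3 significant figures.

Semi-major axis a = 6371 + 882 = 7253 km. Period T = 2π√(a³/μ) = 2π√(7253³/398600) = 6147.3 s = 102.46 min.
During one orbit Earth rotates (6147.3 / 86164) × 360° = 25.68°.

25.7°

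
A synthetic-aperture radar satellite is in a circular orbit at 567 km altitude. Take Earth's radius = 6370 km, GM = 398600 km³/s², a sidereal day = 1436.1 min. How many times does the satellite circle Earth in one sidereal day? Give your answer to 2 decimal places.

14.99

Semi-major axis a = 6370 + 567 = 6937 km. Period T = 2π√(a³/μ) = 2π√(6937³/398600) = 5750.0 s = 95.83 min.
Orbits per sidereal day = 86166 / 5750.0 = 14.985.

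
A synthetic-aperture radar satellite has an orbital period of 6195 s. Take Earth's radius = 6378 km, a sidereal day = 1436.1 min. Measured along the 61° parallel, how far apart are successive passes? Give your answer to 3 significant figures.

1400 km

Node shift per orbit = (6195.0/86166) × 360° = 25.88°.
Equatorial spacing = 25.88 × 111.3 km/° = 2881 km.
At 61° latitude, spacing = 2881 × cos(61°) = 1397 km.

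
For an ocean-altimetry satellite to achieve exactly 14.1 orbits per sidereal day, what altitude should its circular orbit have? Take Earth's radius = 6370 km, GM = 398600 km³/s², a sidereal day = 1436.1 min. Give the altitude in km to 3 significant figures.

Required period T = 86166 / 14.1 = 6111.1 s.
From T = 2π√(a³/μ): a = (μ T²/4π²)^(1/3) = (398600 × 6111.1² / 4π²)^(1/3) = 7224 km.
Altitude h = a − R = 7224 − 6370 = 854 km.

854 km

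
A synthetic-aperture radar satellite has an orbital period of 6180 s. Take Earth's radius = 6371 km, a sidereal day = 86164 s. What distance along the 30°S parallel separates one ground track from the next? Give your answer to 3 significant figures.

2490 km

Node shift per orbit = (6180.0/86164) × 360° = 25.82°.
Equatorial spacing = 25.82 × 111.2 km/° = 2871 km.
At 30° latitude, spacing = 2871 × cos(30°) = 2486 km.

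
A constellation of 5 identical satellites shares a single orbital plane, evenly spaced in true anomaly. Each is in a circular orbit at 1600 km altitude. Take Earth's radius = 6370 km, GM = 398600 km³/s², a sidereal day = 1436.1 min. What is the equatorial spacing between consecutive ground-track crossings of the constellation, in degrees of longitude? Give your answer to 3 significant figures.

5.92°

Semi-major axis a = 6370 + 1600 = 7970 km. Period T = 2π√(a³/μ) = 2π√(7970³/398600) = 7081.1 s = 118.02 min.
Single-satellite node shift = (7081.1/86166) × 360° = 29.58°.
With 5 satellites evenly phased, successive equator crossings are 29.58/5 = 5.917° apart.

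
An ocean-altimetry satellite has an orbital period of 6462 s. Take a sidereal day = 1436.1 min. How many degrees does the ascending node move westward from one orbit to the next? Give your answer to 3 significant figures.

During one orbit Earth rotates (6462.0 / 86166) × 360° = 27.00°.

27.0°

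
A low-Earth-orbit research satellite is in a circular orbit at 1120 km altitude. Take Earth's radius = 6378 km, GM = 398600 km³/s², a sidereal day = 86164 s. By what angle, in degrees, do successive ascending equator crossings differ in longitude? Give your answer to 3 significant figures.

Semi-major axis a = 6378 + 1120 = 7498 km. Period T = 2π√(a³/μ) = 2π√(7498³/398600) = 6461.4 s = 107.69 min.
During one orbit Earth rotates (6461.4 / 86164) × 360° = 27.00°.

27.0°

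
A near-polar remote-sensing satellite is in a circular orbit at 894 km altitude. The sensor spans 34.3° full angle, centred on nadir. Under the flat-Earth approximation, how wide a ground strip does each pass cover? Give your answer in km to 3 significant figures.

552 km

Half-angle = 34.3°/2 = 17.15°.
Swath width ≈ 2h·tan(θ/2) = 2 × 894 × tan(17.15°) = 551.8 km.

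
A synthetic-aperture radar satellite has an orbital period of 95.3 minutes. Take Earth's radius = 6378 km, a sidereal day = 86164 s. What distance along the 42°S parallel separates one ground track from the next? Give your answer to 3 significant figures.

T = 95.3 min = 5718.0 s.
Node shift per orbit = (5718.0/86164) × 360° = 23.89°.
Equatorial spacing = 23.89 × 111.3 km/° = 2659 km.
At 42° latitude, spacing = 2659 × cos(42°) = 1976 km.

1980 km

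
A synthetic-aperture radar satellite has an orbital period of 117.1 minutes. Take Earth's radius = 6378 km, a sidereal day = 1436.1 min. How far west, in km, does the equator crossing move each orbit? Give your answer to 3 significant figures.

3270 km

T = 117.1 min = 7026.0 s.
During one orbit Earth rotates (7026.0 / 86166) × 360° = 29.35°.
At the equator that is 29.35° × (2π·6378/360) km/° = 29.35 × 111.3 = 3268 km.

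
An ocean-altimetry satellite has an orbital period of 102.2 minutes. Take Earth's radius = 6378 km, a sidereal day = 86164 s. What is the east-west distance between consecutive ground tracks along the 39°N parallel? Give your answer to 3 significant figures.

2220 km

T = 102.2 min = 6132.0 s.
Node shift per orbit = (6132.0/86164) × 360° = 25.62°.
Equatorial spacing = 25.62 × 111.3 km/° = 2852 km.
At 39° latitude, spacing = 2852 × cos(39°) = 2216 km.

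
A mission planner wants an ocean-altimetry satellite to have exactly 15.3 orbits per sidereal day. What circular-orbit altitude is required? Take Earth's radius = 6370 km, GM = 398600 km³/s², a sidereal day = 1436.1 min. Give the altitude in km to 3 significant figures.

Required period T = 86166 / 15.3 = 5631.8 s.
From T = 2π√(a³/μ): a = (μ T²/4π²)^(1/3) = (398600 × 5631.8² / 4π²)^(1/3) = 6842 km.
Altitude h = a − R = 6842 − 6370 = 472 km.

472 km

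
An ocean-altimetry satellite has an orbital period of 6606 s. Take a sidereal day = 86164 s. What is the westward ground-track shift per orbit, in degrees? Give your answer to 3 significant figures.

27.6°

During one orbit Earth rotates (6606.0 / 86164) × 360° = 27.60°.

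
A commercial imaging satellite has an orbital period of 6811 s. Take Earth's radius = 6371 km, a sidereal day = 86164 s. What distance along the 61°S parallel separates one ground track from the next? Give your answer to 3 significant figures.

Node shift per orbit = (6811.0/86164) × 360° = 28.46°.
Equatorial spacing = 28.46 × 111.2 km/° = 3164 km.
At 61° latitude, spacing = 3164 × cos(61°) = 1534 km.

1530 km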